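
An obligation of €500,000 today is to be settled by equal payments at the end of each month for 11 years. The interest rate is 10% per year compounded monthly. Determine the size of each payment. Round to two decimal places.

Level ordinary annuity; solve PV = PMT × [(1 − (1+r)^−n)/r] for PMT.
Periodic rate r = 0.1/12 per month; n is counted in months.
With n = 132: PMT = 500,000 / ([(1 − (1+r)^−n)/r]) = €6,259.94

€6,259.94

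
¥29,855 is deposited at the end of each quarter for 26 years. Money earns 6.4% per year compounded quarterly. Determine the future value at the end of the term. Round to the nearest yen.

¥7,858,013

This is an ordinary annuity: 104 deposits of ¥29,855 at the end of each quarter.
Periodic rate r = 0.064/4 per quarter; n is counted in quarters.
FV = PMT × [((1+r)^n − 1)/r] = 29,855 × [(1+r)^104 − 1] / r = ¥7,858,013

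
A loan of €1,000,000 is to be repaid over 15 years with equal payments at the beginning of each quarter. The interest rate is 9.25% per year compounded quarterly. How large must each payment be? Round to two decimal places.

€30,284.84

Level annuity due; solve PV = PMT × [(1 − (1+r)^−n)/r] × (1+r) for PMT.
Periodic rate r = 0.0925/4 per quarter; n is counted in quarters.
With n = 60: PMT = 1,000,000 / ([(1 − (1+r)^−n)/r] × (1+r)) = €30,284.84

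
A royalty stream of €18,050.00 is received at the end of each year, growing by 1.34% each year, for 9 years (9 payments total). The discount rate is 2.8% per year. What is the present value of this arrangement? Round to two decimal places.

€149,339.23

Periodic rate r = 0.028 per year.
Growing ordinary annuity: PV = PMT₁ × [1 − ((1+g)/(1+r))^n] / (r − g) = 18,050 × [1 − ((1+0.0134)/(1+r))^9] / (r − 0.0134) = €149,339.23.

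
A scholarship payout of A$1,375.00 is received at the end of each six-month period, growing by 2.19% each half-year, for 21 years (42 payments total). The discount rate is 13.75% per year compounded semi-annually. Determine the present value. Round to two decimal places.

Periodic rate r = 0.1375/2 per half-year; n is counted in half-years.
Growing ordinary annuity: PV = PMT₁ × [1 − ((1+g)/(1+r))^n] / (r − g) = 1,375 × [1 − ((1+0.0219)/(1+r))^42] / (r − 0.0219) = A$24,882.68.

A$24,882.68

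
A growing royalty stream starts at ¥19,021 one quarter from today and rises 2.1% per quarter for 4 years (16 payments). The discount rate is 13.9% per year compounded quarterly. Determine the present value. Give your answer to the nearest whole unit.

Periodic rate r = 0.139/4 per quarter; n is counted in quarters.
Growing ordinary annuity: PV = PMT₁ × [1 − ((1+g)/(1+r))^n] / (r − g) = 19,021 × [1 − ((1+0.021)/(1+r))^16] / (r − 0.021) = ¥266,545.

¥266,545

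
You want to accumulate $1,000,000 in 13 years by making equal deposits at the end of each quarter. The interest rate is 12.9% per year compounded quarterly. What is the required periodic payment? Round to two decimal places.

$7,660.84

Level ordinary annuity; solve FV = PMT × [((1+r)^n − 1)/r] for PMT.
Periodic rate r = 0.129/4 per quarter; n is counted in quarters.
With n = 52: PMT = 1,000,000 / ([((1+r)^n − 1)/r]) = $7,660.84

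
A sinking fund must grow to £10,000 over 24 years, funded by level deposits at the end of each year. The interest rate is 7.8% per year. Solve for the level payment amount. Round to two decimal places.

£153.99

Level ordinary annuity; solve FV = PMT × [((1+r)^n − 1)/r] for PMT.
Periodic rate r = 0.078 per year.
With n = 24: PMT = 10,000 / ([((1+r)^n − 1)/r]) = £153.99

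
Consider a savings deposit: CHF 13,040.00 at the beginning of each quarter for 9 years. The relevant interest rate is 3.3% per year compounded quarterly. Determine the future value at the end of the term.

CHF 548,495.55

This is an annuity due: 36 deposits of CHF 13,040.00 at the beginning of each quarter.
Periodic rate r = 0.033/4 per quarter; n is counted in quarters.
FV = PMT × [((1+r)^n − 1)/r] × (1+r) = 13,040 × [(1+r)^36 − 1] / r × (1+r) = CHF 548,495.55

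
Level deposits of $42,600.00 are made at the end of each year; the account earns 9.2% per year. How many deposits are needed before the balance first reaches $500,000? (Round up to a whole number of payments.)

9 payments

Periodic rate r = 0.092 per year.
Ordinary annuity FV: 500,000 = 42,600 × [((1+r)^n − 1)/r].
(1+r)^n = 1 + 500,000 × r / 42,600, so n = ln(1 + 500,000·r/42,600) / ln(1+r) = 8.32.
Round up to a whole number of payments: n = 9.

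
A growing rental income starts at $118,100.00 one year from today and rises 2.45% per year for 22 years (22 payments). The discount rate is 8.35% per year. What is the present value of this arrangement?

$1,417,678.68

Periodic rate r = 0.0835 per year.
Growing ordinary annuity: PV = PMT₁ × [1 − ((1+g)/(1+r))^n] / (r − g) = 118,100 × [1 − ((1+0.0245)/(1+r))^22] / (r − 0.0245) = $1,417,678.68.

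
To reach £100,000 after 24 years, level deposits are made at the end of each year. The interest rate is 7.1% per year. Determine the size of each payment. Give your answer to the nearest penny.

Level ordinary annuity; solve FV = PMT × [((1+r)^n − 1)/r] for PMT.
Periodic rate r = 0.071 per year.
With n = 24: PMT = 100,000 / ([((1+r)^n − 1)/r]) = £1,695.57

£1,695.57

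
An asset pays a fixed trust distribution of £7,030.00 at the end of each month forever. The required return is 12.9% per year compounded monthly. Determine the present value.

Periodic rate r = 0.129/12 per month.
Level perpetuity: PV = PMT / r = 7,030 / (0.129/12) = £653,953.49.

£653,953.49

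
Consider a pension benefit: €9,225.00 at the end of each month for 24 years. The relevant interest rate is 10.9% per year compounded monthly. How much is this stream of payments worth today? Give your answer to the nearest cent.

€940,479.79

This is an ordinary annuity: 288 payments of €9,225.00 at the end of each month.
Periodic rate r = 0.109/12 per month; n is counted in months.
PV = PMT × [(1 − (1+r)^−n)/r] = 9,225 × [1 − (1+r)^−288] / r = €940,479.79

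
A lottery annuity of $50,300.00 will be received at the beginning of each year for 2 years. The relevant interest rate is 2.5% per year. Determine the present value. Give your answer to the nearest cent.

This is an annuity due: 2 payments of $50,300.00 at the beginning of each year.
Periodic rate r = 0.025 per year.
PV = PMT × [(1 − (1+r)^−n)/r] × (1+r) = 50,300 × [1 − (1+r)^−2] / r × (1+r) = $99,373.17

$99,373.17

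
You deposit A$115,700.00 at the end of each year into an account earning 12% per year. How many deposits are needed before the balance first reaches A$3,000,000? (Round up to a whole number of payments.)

13 payments

Periodic rate r = 0.12 per year.
Ordinary annuity FV: 3,000,000 = 115,700 × [((1+r)^n − 1)/r].
(1+r)^n = 1 + 3,000,000 × r / 115,700, so n = ln(1 + 3,000,000·r/115,700) / ln(1+r) = 12.48.
Round up to a whole number of payments: n = 13.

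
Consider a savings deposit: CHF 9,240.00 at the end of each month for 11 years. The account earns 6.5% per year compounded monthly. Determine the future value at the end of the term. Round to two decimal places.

CHF 1,774,500.05

This is an ordinary annuity: 132 deposits of CHF 9,240.00 at the end of each month.
Periodic rate r = 0.065/12 per month; n is counted in months.
FV = PMT × [((1+r)^n − 1)/r] = 9,240 × [(1+r)^132 − 1] / r = CHF 1,774,500.05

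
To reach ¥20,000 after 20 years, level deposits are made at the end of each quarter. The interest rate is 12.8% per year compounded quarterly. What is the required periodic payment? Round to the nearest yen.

Level ordinary annuity; solve FV = PMT × [((1+r)^n − 1)/r] for PMT.
Periodic rate r = 0.128/4 per quarter; n is counted in quarters.
With n = 80: PMT = 20,000 / ([((1+r)^n − 1)/r]) = ¥56

¥56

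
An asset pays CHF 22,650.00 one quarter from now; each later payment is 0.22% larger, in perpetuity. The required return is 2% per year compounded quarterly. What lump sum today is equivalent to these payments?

Periodic rate r = 0.02/4 per quarter.
Growing perpetuity (Gordon): PV = PMT₁ / (r − g) = 22,650 / (r − 0.0022) = CHF 8,089,285.71.

CHF 8,089,285.71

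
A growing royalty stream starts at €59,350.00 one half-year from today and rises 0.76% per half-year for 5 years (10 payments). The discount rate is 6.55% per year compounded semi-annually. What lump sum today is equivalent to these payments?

Periodic rate r = 0.0655/2 per half-year; n is counted in half-years.
Growing ordinary annuity: PV = PMT₁ × [1 − ((1+g)/(1+r))^n] / (r − g) = 59,350 × [1 − ((1+0.0076)/(1+r))^10] / (r − 0.0076) = €515,622.83.

€515,622.83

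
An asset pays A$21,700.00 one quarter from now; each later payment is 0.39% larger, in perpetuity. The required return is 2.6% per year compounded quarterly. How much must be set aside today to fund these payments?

A$8,346,153.85

Periodic rate r = 0.026/4 per quarter.
Growing perpetuity (Gordon): PV = PMT₁ / (r − g) = 21,700 / (r − 0.0039) = A$8,346,153.85.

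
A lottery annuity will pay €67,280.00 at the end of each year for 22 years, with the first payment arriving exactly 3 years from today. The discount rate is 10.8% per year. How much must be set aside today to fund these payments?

€454,287.10

Ordinary annuity of 22 payments, first payment at period 3.
Periodic rate r = 0.108 per year.
The ordinary-annuity PV formula values the stream one period before the first payment (period 2); discount that back 2 periods:
PV₀ = 67,280 × [1 − (1+r)^−22] / r × (1+r)^−2 = €454,287.10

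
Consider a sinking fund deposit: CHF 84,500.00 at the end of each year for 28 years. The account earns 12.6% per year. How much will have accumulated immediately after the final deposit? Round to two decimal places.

This is an ordinary annuity: 28 deposits of CHF 84,500.00 at the end of each year.
Periodic rate r = 0.126 per year.
FV = PMT × [((1+r)^n − 1)/r] = 84,500 × [(1+r)^28 − 1] / r = CHF 17,931,427.54

CHF 17,931,427.54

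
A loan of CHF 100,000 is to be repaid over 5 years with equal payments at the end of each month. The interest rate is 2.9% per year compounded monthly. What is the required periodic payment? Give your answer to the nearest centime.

Level ordinary annuity; solve PV = PMT × [(1 − (1+r)^−n)/r] for PMT.
Periodic rate r = 0.029/12 per month; n is counted in months.
With n = 60: PMT = 100,000 / ([(1 − (1+r)^−n)/r]) = CHF 1,792.43

CHF 1,792.43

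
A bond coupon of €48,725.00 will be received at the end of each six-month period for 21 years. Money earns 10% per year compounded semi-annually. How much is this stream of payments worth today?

€848,945.79

This is an ordinary annuity: 42 payments of €48,725.00 at the end of each six-month period.
Periodic rate r = 0.1/2 per half-year; n is counted in half-years.
PV = PMT × [(1 − (1+r)^−n)/r] = 48,725 × [1 − (1+r)^−42] / r = €848,945.79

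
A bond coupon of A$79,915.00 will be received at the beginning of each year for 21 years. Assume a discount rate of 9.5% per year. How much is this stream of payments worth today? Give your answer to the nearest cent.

A$784,156.52

This is an annuity due: 21 payments of A$79,915.00 at the beginning of each year.
Periodic rate r = 0.095 per year.
PV = PMT × [(1 − (1+r)^−n)/r] × (1+r) = 79,915 × [1 − (1+r)^−21] / r × (1+r) = A$784,156.52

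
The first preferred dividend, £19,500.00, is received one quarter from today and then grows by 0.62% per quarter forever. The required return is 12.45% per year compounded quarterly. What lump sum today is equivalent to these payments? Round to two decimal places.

£782,347.04

Periodic rate r = 0.1245/4 per quarter.
Growing perpetuity (Gordon): PV = PMT₁ / (r − g) = 19,500 / (r − 0.0062) = £782,347.04.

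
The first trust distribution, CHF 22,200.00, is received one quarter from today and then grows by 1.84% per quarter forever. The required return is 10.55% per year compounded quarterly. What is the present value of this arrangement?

Periodic rate r = 0.1055/4 per quarter.
Growing perpetuity (Gordon): PV = PMT₁ / (r − g) = 22,200 / (r − 0.0184) = CHF 2,783,699.06.

CHF 2,783,699.06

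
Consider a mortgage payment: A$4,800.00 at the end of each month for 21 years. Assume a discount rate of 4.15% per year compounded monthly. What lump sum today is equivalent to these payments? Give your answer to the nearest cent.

A$806,465.21

This is an ordinary annuity: 252 payments of A$4,800.00 at the end of each month.
Periodic rate r = 0.0415/12 per month; n is counted in months.
PV = PMT × [(1 − (1+r)^−n)/r] = 4,800 × [1 − (1+r)^−252] / r = A$806,465.21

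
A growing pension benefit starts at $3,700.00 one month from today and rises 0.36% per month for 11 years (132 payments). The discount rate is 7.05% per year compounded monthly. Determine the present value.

Periodic rate r = 0.0705/12 per month; n is counted in months.
Growing ordinary annuity: PV = PMT₁ × [1 − ((1+g)/(1+r))^n] / (r − g) = 3,700 × [1 − ((1+0.0036)/(1+r))^132] / (r − 0.0036) = $420,181.25.

$420,181.25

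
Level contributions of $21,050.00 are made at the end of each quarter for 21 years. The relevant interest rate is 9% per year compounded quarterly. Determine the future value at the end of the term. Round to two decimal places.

$5,128,849.25

This is an ordinary annuity: 84 deposits of $21,050.00 at the end of each quarter.
Periodic rate r = 0.09/4 per quarter; n is counted in quarters.
FV = PMT × [((1+r)^n − 1)/r] = 21,050 × [(1+r)^84 − 1] / r = $5,128,849.25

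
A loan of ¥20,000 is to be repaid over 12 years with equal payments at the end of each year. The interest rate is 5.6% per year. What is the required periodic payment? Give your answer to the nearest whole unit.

Level ordinary annuity; solve PV = PMT × [(1 − (1+r)^−n)/r] for PMT.
Periodic rate r = 0.056 per year.
With n = 12: PMT = 20,000 / ([(1 − (1+r)^−n)/r]) = ¥2,334

¥2,334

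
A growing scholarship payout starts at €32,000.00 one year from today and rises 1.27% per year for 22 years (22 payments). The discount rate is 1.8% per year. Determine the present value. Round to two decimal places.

Periodic rate r = 0.018 per year.
Growing ordinary annuity: PV = PMT₁ × [1 − ((1+g)/(1+r))^n] / (r − g) = 32,000 × [1 − ((1+0.0127)/(1+r))^22] / (r − 0.0127) = €655,027.96.

€655,027.96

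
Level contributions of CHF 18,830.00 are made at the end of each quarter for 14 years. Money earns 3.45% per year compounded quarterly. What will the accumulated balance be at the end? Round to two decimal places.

CHF 1,348,285.58

This is an ordinary annuity: 56 deposits of CHF 18,830.00 at the end of each quarter.
Periodic rate r = 0.0345/4 per quarter; n is counted in quarters.
FV = PMT × [((1+r)^n − 1)/r] = 18,830 × [(1+r)^56 − 1] / r = CHF 1,348,285.58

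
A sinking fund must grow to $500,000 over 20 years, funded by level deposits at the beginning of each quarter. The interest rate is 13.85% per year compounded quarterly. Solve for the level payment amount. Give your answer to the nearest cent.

$1,176.09

Level annuity due; solve FV = PMT × [((1+r)^n − 1)/r] × (1+r) for PMT.
Periodic rate r = 0.1385/4 per quarter; n is counted in quarters.
With n = 80: PMT = 500,000 / ([((1+r)^n − 1)/r] × (1+r)) = $1,176.09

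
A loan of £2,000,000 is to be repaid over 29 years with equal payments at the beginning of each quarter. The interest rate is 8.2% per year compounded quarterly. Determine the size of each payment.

£44,393.44

Level annuity due; solve PV = PMT × [(1 − (1+r)^−n)/r] × (1+r) for PMT.
Periodic rate r = 0.082/4 per quarter; n is counted in quarters.
With n = 116: PMT = 2,000,000 / ([(1 − (1+r)^−n)/r] × (1+r)) = £44,393.44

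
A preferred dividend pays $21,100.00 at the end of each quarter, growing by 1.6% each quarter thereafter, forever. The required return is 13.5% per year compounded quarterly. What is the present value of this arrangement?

$1,188,732.39

Periodic rate r = 0.135/4 per quarter.
Growing perpetuity (Gordon): PV = PMT₁ / (r − g) = 21,100 / (r − 0.016) = $1,188,732.39.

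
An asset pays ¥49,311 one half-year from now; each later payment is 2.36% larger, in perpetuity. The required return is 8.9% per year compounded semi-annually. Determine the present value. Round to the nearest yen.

¥2,359,378

Periodic rate r = 0.089/2 per half-year.
Growing perpetuity (Gordon): PV = PMT₁ / (r − g) = 49,311 / (r − 0.0236) = ¥2,359,378.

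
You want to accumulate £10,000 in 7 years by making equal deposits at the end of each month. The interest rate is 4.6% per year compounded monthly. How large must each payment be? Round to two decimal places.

£101.13

Level ordinary annuity; solve FV = PMT × [((1+r)^n − 1)/r] for PMT.
Periodic rate r = 0.046/12 per month; n is counted in months.
With n = 84: PMT = 10,000 / ([((1+r)^n − 1)/r]) = £101.13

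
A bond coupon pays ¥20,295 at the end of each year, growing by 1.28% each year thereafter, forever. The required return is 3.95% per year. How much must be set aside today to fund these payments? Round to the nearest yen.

Periodic rate r = 0.0395 per year.
Growing perpetuity (Gordon): PV = PMT₁ / (r − g) = 20,295 / (r − 0.0128) = ¥760,112.

¥760,112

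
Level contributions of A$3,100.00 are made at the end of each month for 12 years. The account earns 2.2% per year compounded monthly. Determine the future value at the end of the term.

A$510,339.20

This is an ordinary annuity: 144 deposits of A$3,100.00 at the end of each month.
Periodic rate r = 0.022/12 per month; n is counted in months.
FV = PMT × [((1+r)^n − 1)/r] = 3,100 × [(1+r)^144 − 1] / r = A$510,339.20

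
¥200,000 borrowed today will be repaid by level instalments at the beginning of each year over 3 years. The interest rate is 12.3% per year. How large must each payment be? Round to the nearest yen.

¥74,532

Level annuity due; solve PV = PMT × [(1 − (1+r)^−n)/r] × (1+r) for PMT.
Periodic rate r = 0.123 per year.
With n = 3: PMT = 200,000 / ([(1 − (1+r)^−n)/r] × (1+r)) = ¥74,532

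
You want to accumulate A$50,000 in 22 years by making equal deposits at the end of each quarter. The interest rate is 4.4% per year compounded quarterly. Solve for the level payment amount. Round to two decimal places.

A$339.76

Level ordinary annuity; solve FV = PMT × [((1+r)^n − 1)/r] for PMT.
Periodic rate r = 0.044/4 per quarter; n is counted in quarters.
With n = 88: PMT = 50,000 / ([((1+r)^n − 1)/r]) = A$339.76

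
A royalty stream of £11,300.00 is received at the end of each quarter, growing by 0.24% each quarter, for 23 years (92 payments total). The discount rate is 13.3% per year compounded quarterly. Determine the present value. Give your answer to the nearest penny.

£343,761.54

Periodic rate r = 0.133/4 per quarter; n is counted in quarters.
Growing ordinary annuity: PV = PMT₁ × [1 − ((1+g)/(1+r))^n] / (r − g) = 11,300 × [1 − ((1+0.0024)/(1+r))^92] / (r − 0.0024) = £343,761.54.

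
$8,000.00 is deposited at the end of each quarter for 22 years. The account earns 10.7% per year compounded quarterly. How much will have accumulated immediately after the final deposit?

This is an ordinary annuity: 88 deposits of $8,000.00 at the end of each quarter.
Periodic rate r = 0.107/4 per quarter; n is counted in quarters.
FV = PMT × [((1+r)^n − 1)/r] = 8,000 × [(1+r)^88 − 1] / r = $2,753,470.72

$2,753,470.72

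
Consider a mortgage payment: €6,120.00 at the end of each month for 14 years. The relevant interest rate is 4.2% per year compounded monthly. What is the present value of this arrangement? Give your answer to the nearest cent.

This is an ordinary annuity: 168 payments of €6,120.00 at the end of each month.
Periodic rate r = 0.042/12 per month; n is counted in months.
PV = PMT × [(1 − (1+r)^−n)/r] = 6,120 × [1 − (1+r)^−168] / r = €776,352.50

€776,352.50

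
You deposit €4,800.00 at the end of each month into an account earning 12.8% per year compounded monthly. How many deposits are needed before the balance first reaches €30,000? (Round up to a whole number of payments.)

7 payments

Periodic rate r = 0.128/12 per month; n is counted in months.
Ordinary annuity FV: 30,000 = 4,800 × [((1+r)^n − 1)/r].
(1+r)^n = 1 + 30,000 × r / 4,800, so n = ln(1 + 30,000·r/4,800) / ln(1+r) = 6.08.
Round up to a whole number of payments: n = 7.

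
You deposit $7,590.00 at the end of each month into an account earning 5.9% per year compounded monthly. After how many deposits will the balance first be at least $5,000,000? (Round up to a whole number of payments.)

295 payments

Periodic rate r = 0.059/12 per month; n is counted in months.
Ordinary annuity FV: 5,000,000 = 7,590 × [((1+r)^n − 1)/r].
(1+r)^n = 1 + 5,000,000 × r / 7,590, so n = ln(1 + 5,000,000·r/7,590) / ln(1+r) = 294.48.
Round up to a whole number of payments: n = 295.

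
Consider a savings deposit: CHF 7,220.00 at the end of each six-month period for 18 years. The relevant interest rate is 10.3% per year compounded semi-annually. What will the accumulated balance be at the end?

This is an ordinary annuity: 36 deposits of CHF 7,220.00 at the end of each six-month period.
Periodic rate r = 0.103/2 per half-year; n is counted in half-years.
FV = PMT × [((1+r)^n − 1)/r] = 7,220 × [(1+r)^36 − 1] / r = CHF 714,604.70

CHF 714,604.70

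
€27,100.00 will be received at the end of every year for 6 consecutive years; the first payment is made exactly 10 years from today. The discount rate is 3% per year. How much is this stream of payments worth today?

€112,514.49

Ordinary annuity of 6 payments, first payment at period 10.
Periodic rate r = 0.03 per year.
The ordinary-annuity PV formula values the stream one period before the first payment (period 9); discount that back 9 periods:
PV₀ = 27,100 × [1 − (1+r)^−6] / r × (1+r)^−9 = €112,514.49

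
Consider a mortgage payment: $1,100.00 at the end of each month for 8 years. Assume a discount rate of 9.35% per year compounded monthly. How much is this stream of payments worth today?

$74,161.92

This is an ordinary annuity: 96 payments of $1,100.00 at the end of each month.
Periodic rate r = 0.0935/12 per month; n is counted in months.
PV = PMT × [(1 − (1+r)^−n)/r] = 1,100 × [1 − (1+r)^−96] / r = $74,161.92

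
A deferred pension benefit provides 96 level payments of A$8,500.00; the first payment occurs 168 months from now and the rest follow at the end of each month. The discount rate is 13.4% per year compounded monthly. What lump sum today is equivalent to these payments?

Ordinary annuity of 96 payments, first payment at period 168.
Periodic rate r = 0.134/12 per month; n is counted in months.
The ordinary-annuity PV formula values the stream one period before the first payment (period 167); discount that back 167 periods:
PV₀ = 8,500 × [1 − (1+r)^−96] / r × (1+r)^−167 = A$78,119.68

A$78,119.68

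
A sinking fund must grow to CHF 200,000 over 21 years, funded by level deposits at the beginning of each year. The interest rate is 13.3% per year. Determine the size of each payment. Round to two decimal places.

Level annuity due; solve FV = PMT × [((1+r)^n − 1)/r] × (1+r) for PMT.
Periodic rate r = 0.133 per year.
With n = 21: PMT = 200,000 / ([((1+r)^n − 1)/r] × (1+r)) = CHF 1,838.97

CHF 1,838.97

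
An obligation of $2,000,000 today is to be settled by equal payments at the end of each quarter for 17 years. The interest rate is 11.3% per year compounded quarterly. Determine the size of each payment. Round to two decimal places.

$66,502.95

Level ordinary annuity; solve PV = PMT × [(1 − (1+r)^−n)/r] for PMT.
Periodic rate r = 0.113/4 per quarter; n is counted in quarters.
With n = 68: PMT = 2,000,000 / ([(1 − (1+r)^−n)/r]) = $66,502.95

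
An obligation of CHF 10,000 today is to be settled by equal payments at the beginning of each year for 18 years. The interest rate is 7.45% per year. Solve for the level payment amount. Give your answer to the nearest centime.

Level annuity due; solve PV = PMT × [(1 − (1+r)^−n)/r] × (1+r) for PMT.
Periodic rate r = 0.0745 per year.
With n = 18: PMT = 10,000 / ([(1 − (1+r)^−n)/r] × (1+r)) = CHF 955.47

CHF 955.47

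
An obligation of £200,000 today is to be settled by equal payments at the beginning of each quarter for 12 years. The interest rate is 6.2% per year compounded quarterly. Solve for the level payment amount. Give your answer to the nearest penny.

Level annuity due; solve PV = PMT × [(1 − (1+r)^−n)/r] × (1+r) for PMT.
Periodic rate r = 0.062/4 per quarter; n is counted in quarters.
With n = 48: PMT = 200,000 / ([(1 − (1+r)^−n)/r] × (1+r)) = £5,847.26

£5,847.26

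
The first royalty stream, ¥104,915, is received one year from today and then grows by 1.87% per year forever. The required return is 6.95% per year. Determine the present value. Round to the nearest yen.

¥2,065,256

Periodic rate r = 0.0695 per year.
Growing perpetuity (Gordon): PV = PMT₁ / (r − g) = 104,915 / (r − 0.0187) = ¥2,065,256.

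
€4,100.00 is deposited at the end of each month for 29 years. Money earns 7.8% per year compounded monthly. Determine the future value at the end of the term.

This is an ordinary annuity: 348 deposits of €4,100.00 at the end of each month.
Periodic rate r = 0.078/12 per month; n is counted in months.
FV = PMT × [((1+r)^n − 1)/r] = 4,100 × [(1+r)^348 − 1] / r = €5,381,877.26

€5,381,877.26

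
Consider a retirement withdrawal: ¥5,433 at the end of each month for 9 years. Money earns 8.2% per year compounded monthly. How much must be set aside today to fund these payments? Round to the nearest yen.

This is an ordinary annuity: 108 payments of ¥5,433 at the end of each month.
Periodic rate r = 0.082/12 per month; n is counted in months.
PV = PMT × [(1 − (1+r)^−n)/r] = 5,433 × [1 − (1+r)^−108] / r = ¥414,018

¥414,018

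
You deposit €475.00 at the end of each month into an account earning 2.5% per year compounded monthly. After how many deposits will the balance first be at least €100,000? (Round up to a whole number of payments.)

Periodic rate r = 0.025/12 per month; n is counted in months.
Ordinary annuity FV: 100,000 = 475 × [((1+r)^n − 1)/r].
(1+r)^n = 1 + 100,000 × r / 475, so n = ln(1 + 100,000·r/475) / ln(1+r) = 174.74.
Round up to a whole number of payments: n = 175.

175 payments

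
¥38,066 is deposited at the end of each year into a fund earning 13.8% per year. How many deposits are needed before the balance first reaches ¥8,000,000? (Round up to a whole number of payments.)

27 payments

Periodic rate r = 0.138 per year.
Ordinary annuity FV: 8,000,000 = 38,066 × [((1+r)^n − 1)/r].
(1+r)^n = 1 + 8,000,000 × r / 38,066, so n = ln(1 + 8,000,000·r/38,066) / ln(1+r) = 26.31.
Round up to a whole number of payments: n = 27.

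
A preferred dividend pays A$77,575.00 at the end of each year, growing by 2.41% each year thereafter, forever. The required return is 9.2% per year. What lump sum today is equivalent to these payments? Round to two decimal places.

Periodic rate r = 0.092 per year.
Growing perpetuity (Gordon): PV = PMT₁ / (r − g) = 77,575 / (r − 0.0241) = A$1,142,488.95.

A$1,142,488.95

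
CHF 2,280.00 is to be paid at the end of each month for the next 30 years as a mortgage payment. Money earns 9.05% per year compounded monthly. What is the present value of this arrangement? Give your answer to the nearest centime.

CHF 282,100.40

This is an ordinary annuity: 360 payments of CHF 2,280.00 at the end of each month.
Periodic rate r = 0.0905/12 per month; n is counted in months.
PV = PMT × [(1 − (1+r)^−n)/r] = 2,280 × [1 − (1+r)^−360] / r = CHF 282,100.40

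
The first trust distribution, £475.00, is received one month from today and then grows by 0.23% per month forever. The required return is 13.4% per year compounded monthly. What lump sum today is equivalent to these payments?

£53,571.43

Periodic rate r = 0.134/12 per month.
Growing perpetuity (Gordon): PV = PMT₁ / (r − g) = 475 / (r − 0.0023) = £53,571.43.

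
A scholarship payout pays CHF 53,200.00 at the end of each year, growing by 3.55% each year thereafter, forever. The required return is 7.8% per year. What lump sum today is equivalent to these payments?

CHF 1,251,764.71

Periodic rate r = 0.078 per year.
Growing perpetuity (Gordon): PV = PMT₁ / (r − g) = 53,200 / (r − 0.0355) = CHF 1,251,764.71.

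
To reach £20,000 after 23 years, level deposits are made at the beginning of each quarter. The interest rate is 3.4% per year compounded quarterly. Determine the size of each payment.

£143.02

Level annuity due; solve FV = PMT × [((1+r)^n − 1)/r] × (1+r) for PMT.
Periodic rate r = 0.034/4 per quarter; n is counted in quarters.
With n = 92: PMT = 20,000 / ([((1+r)^n − 1)/r] × (1+r)) = £143.02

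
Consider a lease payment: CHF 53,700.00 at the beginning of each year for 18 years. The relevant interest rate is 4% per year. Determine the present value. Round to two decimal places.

CHF 706,996.42

This is an annuity due: 18 payments of CHF 53,700.00 at the beginning of each year.
Periodic rate r = 0.04 per year.
PV = PMT × [(1 − (1+r)^−n)/r] × (1+r) = 53,700 × [1 − (1+r)^−18] / r × (1+r) = CHF 706,996.42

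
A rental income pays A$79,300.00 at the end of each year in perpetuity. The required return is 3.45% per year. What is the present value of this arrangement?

A$2,298,550.72

Periodic rate r = 0.0345 per year.
Level perpetuity: PV = PMT / r = 79,300 / (0.0345) = A$2,298,550.72.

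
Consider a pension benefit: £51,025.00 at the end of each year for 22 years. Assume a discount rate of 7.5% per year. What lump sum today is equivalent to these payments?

This is an ordinary annuity: 22 payments of £51,025.00 at the end of each year.
Periodic rate r = 0.075 per year.
PV = PMT × [(1 − (1+r)^−n)/r] = 51,025 × [1 − (1+r)^−22] / r = £541,742.17

£541,742.17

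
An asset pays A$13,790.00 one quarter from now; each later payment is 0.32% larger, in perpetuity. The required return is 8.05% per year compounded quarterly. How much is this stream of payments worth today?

Periodic rate r = 0.0805/4 per quarter.
Growing perpetuity (Gordon): PV = PMT₁ / (r − g) = 13,790 / (r − 0.0032) = A$814,771.05.

A$814,771.05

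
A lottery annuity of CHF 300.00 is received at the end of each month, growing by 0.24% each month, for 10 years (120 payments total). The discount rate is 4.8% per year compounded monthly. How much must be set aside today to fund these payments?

CHF 32,660.17

Periodic rate r = 0.048/12 per month; n is counted in months.
Growing ordinary annuity: PV = PMT₁ × [1 − ((1+g)/(1+r))^n] / (r − g) = 300 × [1 − ((1+0.0024)/(1+r))^120] / (r − 0.0024) = CHF 32,660.17.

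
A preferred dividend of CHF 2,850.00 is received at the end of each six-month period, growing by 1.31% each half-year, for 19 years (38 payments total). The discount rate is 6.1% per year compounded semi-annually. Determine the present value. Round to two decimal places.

Periodic rate r = 0.061/2 per half-year; n is counted in half-years.
Growing ordinary annuity: PV = PMT₁ × [1 − ((1+g)/(1+r))^n] / (r − g) = 2,850 × [1 − ((1+0.0131)/(1+r))^38] / (r − 0.0131) = CHF 78,038.05.

CHF 78,038.05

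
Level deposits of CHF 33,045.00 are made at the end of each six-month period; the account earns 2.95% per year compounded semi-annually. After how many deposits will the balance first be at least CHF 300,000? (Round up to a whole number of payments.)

9 payments

Periodic rate r = 0.0295/2 per half-year; n is counted in half-years.
Ordinary annuity FV: 300,000 = 33,045 × [((1+r)^n − 1)/r].
(1+r)^n = 1 + 300,000 × r / 33,045, so n = ln(1 + 300,000·r/33,045) / ln(1+r) = 8.58.
Round up to a whole number of payments: n = 9.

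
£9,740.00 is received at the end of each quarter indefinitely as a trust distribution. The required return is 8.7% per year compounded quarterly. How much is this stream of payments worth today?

Periodic rate r = 0.087/4 per quarter.
Level perpetuity: PV = PMT / r = 9,740 / (0.087/4) = £447,816.09.

£447,816.09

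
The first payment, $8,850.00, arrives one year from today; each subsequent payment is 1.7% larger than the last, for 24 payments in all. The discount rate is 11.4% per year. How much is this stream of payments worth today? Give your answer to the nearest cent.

$80,989.33

Periodic rate r = 0.114 per year.
Growing ordinary annuity: PV = PMT₁ × [1 − ((1+g)/(1+r))^n] / (r − g) = 8,850 × [1 − ((1+0.017)/(1+r))^24] / (r − 0.017) = $80,989.33.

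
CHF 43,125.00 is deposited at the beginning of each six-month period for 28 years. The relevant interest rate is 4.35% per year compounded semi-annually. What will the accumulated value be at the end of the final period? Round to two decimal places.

This is an annuity due: 56 deposits of CHF 43,125.00 at the beginning of each six-month period.
Periodic rate r = 0.0435/2 per half-year; n is counted in half-years.
FV = PMT × [((1+r)^n − 1)/r] × (1+r) = 43,125 × [(1+r)^56 − 1] / r × (1+r) = CHF 4,733,618.22

CHF 4,733,618.22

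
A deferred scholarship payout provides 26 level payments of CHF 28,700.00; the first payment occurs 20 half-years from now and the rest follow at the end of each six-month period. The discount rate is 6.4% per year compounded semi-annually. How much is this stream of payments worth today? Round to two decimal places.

CHF 275,623.86

Ordinary annuity of 26 payments, first payment at period 20.
Periodic rate r = 0.064/2 per half-year; n is counted in half-years.
The ordinary-annuity PV formula values the stream one period before the first payment (period 19); discount that back 19 periods:
PV₀ = 28,700 × [1 − (1+r)^−26] / r × (1+r)^−19 = CHF 275,623.86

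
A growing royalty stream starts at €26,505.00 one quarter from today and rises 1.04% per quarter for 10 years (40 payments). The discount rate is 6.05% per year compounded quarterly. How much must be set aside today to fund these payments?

€954,964.62

Periodic rate r = 0.0605/4 per quarter; n is counted in quarters.
Growing ordinary annuity: PV = PMT₁ × [1 − ((1+g)/(1+r))^n] / (r − g) = 26,505 × [1 − ((1+0.0104)/(1+r))^40] / (r − 0.0104) = €954,964.62.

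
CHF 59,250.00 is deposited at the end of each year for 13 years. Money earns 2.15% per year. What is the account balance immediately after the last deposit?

CHF 877,883.11

This is an ordinary annuity: 13 deposits of CHF 59,250.00 at the end of each year.
Periodic rate r = 0.0215 per year.
FV = PMT × [((1+r)^n − 1)/r] = 59,250 × [(1+r)^13 − 1] / r = CHF 877,883.11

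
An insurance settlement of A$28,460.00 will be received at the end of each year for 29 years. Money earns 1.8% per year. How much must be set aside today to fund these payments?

A$638,620.94

This is an ordinary annuity: 29 payments of A$28,460.00 at the end of each year.
Periodic rate r = 0.018 per year.
PV = PMT × [(1 − (1+r)^−n)/r] = 28,460 × [1 − (1+r)^−29] / r = A$638,620.94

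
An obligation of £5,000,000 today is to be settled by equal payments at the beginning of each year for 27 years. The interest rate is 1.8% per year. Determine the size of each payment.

Level annuity due; solve PV = PMT × [(1 − (1+r)^−n)/r] × (1+r) for PMT.
Periodic rate r = 0.018 per year.
With n = 27: PMT = 5,000,000 / ([(1 − (1+r)^−n)/r] × (1+r)) = £231,282.50

£231,282.50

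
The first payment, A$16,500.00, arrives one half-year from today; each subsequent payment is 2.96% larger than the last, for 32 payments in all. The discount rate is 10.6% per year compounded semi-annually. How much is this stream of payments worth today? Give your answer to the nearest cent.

A$361,607.20

Periodic rate r = 0.106/2 per half-year; n is counted in half-years.
Growing ordinary annuity: PV = PMT₁ × [1 − ((1+g)/(1+r))^n] / (r − g) = 16,500 × [1 − ((1+0.0296)/(1+r))^32] / (r − 0.0296) = A$361,607.20.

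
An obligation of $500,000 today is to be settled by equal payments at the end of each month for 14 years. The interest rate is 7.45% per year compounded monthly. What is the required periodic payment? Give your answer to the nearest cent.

Level ordinary annuity; solve PV = PMT × [(1 − (1+r)^−n)/r] for PMT.
Periodic rate r = 0.0745/12 per month; n is counted in months.
With n = 168: PMT = 500,000 / ([(1 − (1+r)^−n)/r]) = $4,801.75

$4,801.75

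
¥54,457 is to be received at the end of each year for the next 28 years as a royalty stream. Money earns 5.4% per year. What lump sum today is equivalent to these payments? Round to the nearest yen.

¥777,191

This is an ordinary annuity: 28 payments of ¥54,457 at the end of each year.
Periodic rate r = 0.054 per year.
PV = PMT × [(1 − (1+r)^−n)/r] = 54,457 × [1 − (1+r)^−28] / r = ¥777,191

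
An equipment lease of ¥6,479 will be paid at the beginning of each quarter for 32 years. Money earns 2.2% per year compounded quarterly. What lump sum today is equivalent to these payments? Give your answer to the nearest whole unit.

¥597,501

This is an annuity due: 128 payments of ¥6,479 at the beginning of each quarter.
Periodic rate r = 0.022/4 per quarter; n is counted in quarters.
PV = PMT × [(1 − (1+r)^−n)/r] × (1+r) = 6,479 × [1 − (1+r)^−128] / r × (1+r) = ¥597,501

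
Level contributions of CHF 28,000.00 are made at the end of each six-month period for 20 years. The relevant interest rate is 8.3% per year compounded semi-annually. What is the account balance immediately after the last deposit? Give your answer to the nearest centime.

CHF 2,756,776.73

This is an ordinary annuity: 40 deposits of CHF 28,000.00 at the end of each six-month period.
Periodic rate r = 0.083/2 per half-year; n is counted in half-years.
FV = PMT × [((1+r)^n − 1)/r] = 28,000 × [(1+r)^40 − 1] / r = CHF 2,756,776.73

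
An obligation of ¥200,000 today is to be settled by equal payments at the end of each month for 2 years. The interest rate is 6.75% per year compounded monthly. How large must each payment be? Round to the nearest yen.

Level ordinary annuity; solve PV = PMT × [(1 − (1+r)^−n)/r] for PMT.
Periodic rate r = 0.0675/12 per month; n is counted in months.
With n = 24: PMT = 200,000 / ([(1 − (1+r)^−n)/r]) = ¥8,932

¥8,932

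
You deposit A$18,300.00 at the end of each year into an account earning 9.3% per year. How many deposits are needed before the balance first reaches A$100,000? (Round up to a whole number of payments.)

5 payments

Periodic rate r = 0.093 per year.
Ordinary annuity FV: 100,000 = 18,300 × [((1+r)^n − 1)/r].
(1+r)^n = 1 + 100,000 × r / 18,300, so n = ln(1 + 100,000·r/18,300) / ln(1+r) = 4.62.
Round up to a whole number of payments: n = 5.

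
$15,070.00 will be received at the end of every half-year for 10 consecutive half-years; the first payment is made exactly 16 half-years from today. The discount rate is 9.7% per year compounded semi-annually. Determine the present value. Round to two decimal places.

$57,606.45

Ordinary annuity of 10 payments, first payment at period 16.
Periodic rate r = 0.097/2 per half-year; n is counted in half-years.
The ordinary-annuity PV formula values the stream one period before the first payment (period 15); discount that back 15 periods:
PV₀ = 15,070 × [1 − (1+r)^−10] / r × (1+r)^−15 = $57,606.45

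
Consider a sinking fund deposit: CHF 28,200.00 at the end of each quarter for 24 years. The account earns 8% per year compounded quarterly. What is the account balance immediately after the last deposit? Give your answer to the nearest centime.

This is an ordinary annuity: 96 deposits of CHF 28,200.00 at the end of each quarter.
Periodic rate r = 0.08/4 per quarter; n is counted in quarters.
FV = PMT × [((1+r)^n − 1)/r] = 28,200 × [(1+r)^96 − 1] / r = CHF 8,027,035.78

CHF 8,027,035.78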